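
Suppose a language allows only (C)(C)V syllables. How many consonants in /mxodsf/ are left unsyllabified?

3

Under (C)(C)V, the unsyllabifiable consonants are /d/, /s/, /f/ (no codas are permitted; onsets may contain at most 2 consonants).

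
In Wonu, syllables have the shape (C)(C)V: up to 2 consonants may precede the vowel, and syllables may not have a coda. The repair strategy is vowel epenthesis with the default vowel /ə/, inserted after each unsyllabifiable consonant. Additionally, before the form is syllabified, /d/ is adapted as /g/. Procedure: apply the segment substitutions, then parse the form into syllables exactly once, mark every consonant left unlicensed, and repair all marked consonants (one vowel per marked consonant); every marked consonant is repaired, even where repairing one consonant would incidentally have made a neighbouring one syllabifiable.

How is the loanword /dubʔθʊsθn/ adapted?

gubəʔθʊsəθənə

Substitution: /d/ → /g/, giving /gubʔθʊsθn/.
The consonants /b/, /s/, /θ/, /n/ cannot be parsed into a legal (C)(C)V syllable (no codas are permitted; onsets may contain at most 2 consonants).
Each unlicensed consonant becomes the onset of a new syllable: /b/ → /bə/, /s/ → /sə/, /θ/ → /θə/, /n/ → /nə/.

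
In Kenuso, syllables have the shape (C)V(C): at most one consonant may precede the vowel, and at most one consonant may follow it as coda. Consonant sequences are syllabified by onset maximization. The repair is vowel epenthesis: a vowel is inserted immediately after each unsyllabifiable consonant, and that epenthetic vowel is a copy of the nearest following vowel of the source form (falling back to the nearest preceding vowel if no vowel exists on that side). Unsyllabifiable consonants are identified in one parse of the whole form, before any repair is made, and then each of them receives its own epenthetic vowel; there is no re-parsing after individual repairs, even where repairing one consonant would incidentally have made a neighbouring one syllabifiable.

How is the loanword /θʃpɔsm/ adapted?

The consonants /θ/, /ʃ/, /m/ cannot be parsed into a legal (C)V(C) syllable (at most one coda consonant is licensed; onsets are limited to one consonant).
Inserting the epenthetic vowel yields /θ/ → /θɔ/, /ʃ/ → /ʃɔ/, /m/ → /mɔ/.

θɔʃɔpɔsmɔ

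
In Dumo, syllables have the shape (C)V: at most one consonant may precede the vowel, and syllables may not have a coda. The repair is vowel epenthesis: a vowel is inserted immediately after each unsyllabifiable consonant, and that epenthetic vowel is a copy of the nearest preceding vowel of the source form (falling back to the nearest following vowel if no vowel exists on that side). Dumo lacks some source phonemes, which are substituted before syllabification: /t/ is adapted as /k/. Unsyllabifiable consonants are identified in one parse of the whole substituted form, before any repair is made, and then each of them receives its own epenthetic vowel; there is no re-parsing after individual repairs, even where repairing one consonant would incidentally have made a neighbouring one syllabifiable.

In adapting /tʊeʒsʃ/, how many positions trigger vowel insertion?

3

After substitution the input is /kʊeʒsʃ/.
The unsyllabifiable consonants are /ʒ/, /s/, /ʃ/; each receives one epenthetic vowel.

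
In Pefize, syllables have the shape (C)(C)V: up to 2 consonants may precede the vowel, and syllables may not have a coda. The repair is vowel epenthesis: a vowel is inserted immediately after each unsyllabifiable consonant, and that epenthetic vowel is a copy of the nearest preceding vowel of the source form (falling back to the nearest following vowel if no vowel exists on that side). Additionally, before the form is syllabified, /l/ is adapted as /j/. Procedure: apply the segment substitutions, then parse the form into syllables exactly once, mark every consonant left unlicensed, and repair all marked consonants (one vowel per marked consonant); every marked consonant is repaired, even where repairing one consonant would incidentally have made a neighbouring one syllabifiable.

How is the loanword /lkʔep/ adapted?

Substitution: /l/ → /j/, giving /jkʔep/.
Under (C)(C)V, the unsyllabifiable consonants are /j/, /p/ (no codas are permitted; onsets may contain at most 2 consonants).
Epenthesis after each stranded consonant: /j/ → /je/, /p/ → /pe/.

jekʔepe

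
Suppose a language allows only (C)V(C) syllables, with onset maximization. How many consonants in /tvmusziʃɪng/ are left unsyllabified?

3

The consonants /t/, /v/, /g/ cannot be parsed into a legal (C)V(C) syllable (at most one coda consonant is licensed; onsets are limited to one consonant).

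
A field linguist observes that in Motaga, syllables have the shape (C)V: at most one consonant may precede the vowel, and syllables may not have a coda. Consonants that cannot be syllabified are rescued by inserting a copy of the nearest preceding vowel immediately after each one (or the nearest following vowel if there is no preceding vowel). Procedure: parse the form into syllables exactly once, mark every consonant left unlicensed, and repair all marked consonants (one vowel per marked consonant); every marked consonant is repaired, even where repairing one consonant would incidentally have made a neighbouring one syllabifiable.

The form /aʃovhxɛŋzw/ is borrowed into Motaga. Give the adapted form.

aʃovohoxɛŋɛzɛwɛ

The consonants /v/, /h/, /ŋ/, /z/, /w/ cannot be parsed into a legal (C)V syllable (no codas are permitted; onsets are limited to one consonant).
Inserting the epenthetic vowel yields /v/ → /vo/, /h/ → /ho/, /ŋ/ → /ŋɛ/, /z/ → /zɛ/, /w/ → /wɛ/.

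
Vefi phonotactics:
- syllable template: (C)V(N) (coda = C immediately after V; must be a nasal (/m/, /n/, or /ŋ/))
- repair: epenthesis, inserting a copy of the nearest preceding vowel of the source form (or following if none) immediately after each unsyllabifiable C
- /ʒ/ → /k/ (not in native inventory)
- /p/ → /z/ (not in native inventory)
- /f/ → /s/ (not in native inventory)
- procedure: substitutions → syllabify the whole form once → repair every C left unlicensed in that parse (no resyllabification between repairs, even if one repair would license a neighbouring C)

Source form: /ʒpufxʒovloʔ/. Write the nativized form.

Substitution: /ʒ/ → /k/, /p/ → /z/, /f/ → /s/, giving /kzusxkovloʔ/.
The consonants /k/, /s/, /x/, /v/, /ʔ/ cannot be parsed into a legal (C)V(N) syllable (only a nasal (/m/, /n/, or /ŋ/) is licensed in coda position; onsets are limited to one consonant).
Each unlicensed consonant becomes the onset of a new syllable: /k/ → /ku/, /s/ → /su/, /x/ → /xu/, /v/ → /vo/, /ʔ/ → /ʔo/.

kuzusuxukovoloʔo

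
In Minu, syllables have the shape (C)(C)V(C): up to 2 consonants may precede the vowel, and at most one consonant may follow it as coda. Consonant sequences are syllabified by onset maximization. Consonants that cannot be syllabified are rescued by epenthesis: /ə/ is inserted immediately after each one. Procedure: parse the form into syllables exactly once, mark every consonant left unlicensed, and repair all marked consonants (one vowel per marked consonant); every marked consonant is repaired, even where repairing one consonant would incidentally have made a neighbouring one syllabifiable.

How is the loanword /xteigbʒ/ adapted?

xteigbəʒə

The consonants /b/, /ʒ/ cannot be parsed into a legal (C)(C)V(C) syllable (at most one coda consonant is licensed; onsets may contain at most 2 consonants).
Inserting the epenthetic vowel yields /b/ → /bə/, /ʒ/ → /ʒə/.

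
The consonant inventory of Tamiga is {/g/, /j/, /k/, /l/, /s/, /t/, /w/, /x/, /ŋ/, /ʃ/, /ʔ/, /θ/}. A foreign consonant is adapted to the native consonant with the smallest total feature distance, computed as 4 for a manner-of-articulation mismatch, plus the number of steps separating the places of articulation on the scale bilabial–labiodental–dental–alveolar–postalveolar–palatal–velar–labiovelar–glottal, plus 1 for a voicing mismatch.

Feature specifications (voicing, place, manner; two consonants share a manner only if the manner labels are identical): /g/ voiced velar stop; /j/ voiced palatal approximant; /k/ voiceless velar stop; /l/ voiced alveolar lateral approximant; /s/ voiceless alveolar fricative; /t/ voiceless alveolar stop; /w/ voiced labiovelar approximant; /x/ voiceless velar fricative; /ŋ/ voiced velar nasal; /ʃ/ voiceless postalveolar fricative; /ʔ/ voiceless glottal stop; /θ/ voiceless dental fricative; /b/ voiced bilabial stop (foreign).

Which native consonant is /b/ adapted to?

t

/t/ is closest: same manner (stop), place distance 3 (bilabial→alveolar), voicing differs (+1); total 4. Next closest is /g/ at distance 6.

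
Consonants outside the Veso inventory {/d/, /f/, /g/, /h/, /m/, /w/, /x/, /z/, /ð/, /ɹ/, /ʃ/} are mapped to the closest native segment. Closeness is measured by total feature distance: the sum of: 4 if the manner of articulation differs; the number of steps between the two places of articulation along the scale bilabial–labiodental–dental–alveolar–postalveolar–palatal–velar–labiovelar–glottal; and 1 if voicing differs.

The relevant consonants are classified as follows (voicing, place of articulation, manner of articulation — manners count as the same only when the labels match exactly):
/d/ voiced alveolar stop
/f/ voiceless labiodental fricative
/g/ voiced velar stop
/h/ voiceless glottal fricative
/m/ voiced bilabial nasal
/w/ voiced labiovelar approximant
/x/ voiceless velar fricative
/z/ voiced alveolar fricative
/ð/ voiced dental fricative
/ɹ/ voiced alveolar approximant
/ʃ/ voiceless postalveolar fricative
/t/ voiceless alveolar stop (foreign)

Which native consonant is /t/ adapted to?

/d/ is closest: same manner (stop), place distance 0 (alveolar→alveolar), voicing differs (+1); total 1. Next closest is /g/ at distance 4.

d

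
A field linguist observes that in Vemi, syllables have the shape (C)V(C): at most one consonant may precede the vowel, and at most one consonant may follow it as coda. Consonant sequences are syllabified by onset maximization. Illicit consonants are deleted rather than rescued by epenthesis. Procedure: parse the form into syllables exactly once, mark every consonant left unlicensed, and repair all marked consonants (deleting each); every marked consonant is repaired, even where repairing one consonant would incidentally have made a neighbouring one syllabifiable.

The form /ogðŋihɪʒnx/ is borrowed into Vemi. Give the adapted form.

ogŋihɪʒ

The consonants /ð/, /n/, /x/ cannot be parsed into a legal (C)V(C) syllable (at most one coda consonant is licensed; onsets are limited to one consonant).
Deleting the stranded consonants removes /ð/, /n/, /x/.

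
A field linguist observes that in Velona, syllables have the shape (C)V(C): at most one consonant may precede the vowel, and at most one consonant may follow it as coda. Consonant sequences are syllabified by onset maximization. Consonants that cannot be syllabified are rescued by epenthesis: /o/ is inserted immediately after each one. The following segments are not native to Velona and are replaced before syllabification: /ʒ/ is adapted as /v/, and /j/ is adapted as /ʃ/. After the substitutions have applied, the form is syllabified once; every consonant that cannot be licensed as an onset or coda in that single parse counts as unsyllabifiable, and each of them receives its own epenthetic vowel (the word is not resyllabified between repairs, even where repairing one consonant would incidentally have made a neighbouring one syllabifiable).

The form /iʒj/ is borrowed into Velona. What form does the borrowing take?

ivʃo

Substitution: /ʒ/ → /v/, /j/ → /ʃ/, giving /ivʃ/.
Syllabifying with onset maximization leaves /ʃ/ stranded (at most one coda consonant is licensed; onsets are limited to one consonant).
Epenthesis after each stranded consonant: /ʃ/ → /ʃo/.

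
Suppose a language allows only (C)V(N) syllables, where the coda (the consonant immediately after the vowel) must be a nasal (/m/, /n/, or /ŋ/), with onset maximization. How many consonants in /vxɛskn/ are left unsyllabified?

Under (C)V(N), the unsyllabifiable consonants are /v/, /s/, /k/, /n/ (only a nasal (/m/, /n/, or /ŋ/) is licensed in coda position; onsets are limited to one consonant).

4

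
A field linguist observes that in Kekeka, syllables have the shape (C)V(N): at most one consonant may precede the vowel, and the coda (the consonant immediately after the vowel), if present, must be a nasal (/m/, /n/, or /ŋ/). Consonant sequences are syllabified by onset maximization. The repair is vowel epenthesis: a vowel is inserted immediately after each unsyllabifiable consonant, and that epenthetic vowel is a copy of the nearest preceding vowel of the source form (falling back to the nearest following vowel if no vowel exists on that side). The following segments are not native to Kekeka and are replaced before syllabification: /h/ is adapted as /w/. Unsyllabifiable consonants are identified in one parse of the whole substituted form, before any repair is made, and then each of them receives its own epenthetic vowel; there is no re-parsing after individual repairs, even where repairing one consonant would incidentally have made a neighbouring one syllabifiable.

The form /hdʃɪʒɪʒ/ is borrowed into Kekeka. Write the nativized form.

Substitution: /h/ → /w/, giving /wdʃɪʒɪʒ/.
Syllabifying with onset maximization leaves /w/, /d/, /ʒ/ stranded (only a nasal (/m/, /n/, or /ŋ/) is licensed in coda position; onsets are limited to one consonant).
Each unlicensed consonant becomes the onset of a new syllable: /w/ → /wɪ/, /d/ → /dɪ/, /ʒ/ → /ʒɪ/.

wɪdɪʃɪʒɪʒɪ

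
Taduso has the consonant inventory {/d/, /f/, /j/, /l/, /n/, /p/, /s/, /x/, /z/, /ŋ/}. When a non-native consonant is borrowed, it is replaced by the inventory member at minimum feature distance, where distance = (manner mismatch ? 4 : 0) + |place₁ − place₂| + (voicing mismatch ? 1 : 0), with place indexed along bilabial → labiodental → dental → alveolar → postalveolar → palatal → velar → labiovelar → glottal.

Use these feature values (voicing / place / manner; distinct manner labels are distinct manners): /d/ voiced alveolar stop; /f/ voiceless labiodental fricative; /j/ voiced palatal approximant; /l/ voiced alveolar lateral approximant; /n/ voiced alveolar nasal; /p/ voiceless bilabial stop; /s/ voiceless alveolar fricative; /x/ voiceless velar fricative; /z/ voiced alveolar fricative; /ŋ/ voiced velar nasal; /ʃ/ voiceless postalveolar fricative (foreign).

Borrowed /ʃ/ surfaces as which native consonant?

/s/ is closest: same manner (fricative), place distance 1 (postalveolar→alveolar), same voicing; total 1. Next closest is /x/ at distance 2.

s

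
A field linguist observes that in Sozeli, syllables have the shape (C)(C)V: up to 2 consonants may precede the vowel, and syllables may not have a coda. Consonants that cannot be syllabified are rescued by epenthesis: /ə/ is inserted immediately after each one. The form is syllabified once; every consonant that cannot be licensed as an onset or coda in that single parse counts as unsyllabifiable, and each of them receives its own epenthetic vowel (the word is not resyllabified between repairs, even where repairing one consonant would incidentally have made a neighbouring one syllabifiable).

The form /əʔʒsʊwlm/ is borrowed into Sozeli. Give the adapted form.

əʔəʒsʊwələmə

Syllabifying with onset maximization leaves /ʔ/, /w/, /l/, /m/ stranded (no codas are permitted; onsets may contain at most 2 consonants).
Inserting the epenthetic vowel yields /ʔ/ → /ʔə/, /w/ → /wə/, /l/ → /lə/, /m/ → /mə/.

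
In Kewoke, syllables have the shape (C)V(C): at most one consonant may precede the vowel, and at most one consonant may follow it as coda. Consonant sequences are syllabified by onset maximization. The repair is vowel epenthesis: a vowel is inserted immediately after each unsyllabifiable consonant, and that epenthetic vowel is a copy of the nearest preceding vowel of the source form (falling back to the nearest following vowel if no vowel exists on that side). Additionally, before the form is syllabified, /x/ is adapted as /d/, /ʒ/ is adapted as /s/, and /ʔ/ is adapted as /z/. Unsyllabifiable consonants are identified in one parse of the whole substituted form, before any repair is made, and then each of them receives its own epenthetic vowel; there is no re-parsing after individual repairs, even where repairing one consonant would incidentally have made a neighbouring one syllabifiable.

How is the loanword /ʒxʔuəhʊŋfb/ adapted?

suduzuəhʊŋfʊbʊ

Substitution: /ʒ/ → /s/, /x/ → /d/, /ʔ/ → /z/, giving /sdzuəhʊŋfb/.
Under (C)V(C), the unsyllabifiable consonants are /s/, /d/, /f/, /b/ (at most one coda consonant is licensed; onsets are limited to one consonant).
Epenthesis after each stranded consonant: /s/ → /su/, /d/ → /du/, /f/ → /fʊ/, /b/ → /bʊ/.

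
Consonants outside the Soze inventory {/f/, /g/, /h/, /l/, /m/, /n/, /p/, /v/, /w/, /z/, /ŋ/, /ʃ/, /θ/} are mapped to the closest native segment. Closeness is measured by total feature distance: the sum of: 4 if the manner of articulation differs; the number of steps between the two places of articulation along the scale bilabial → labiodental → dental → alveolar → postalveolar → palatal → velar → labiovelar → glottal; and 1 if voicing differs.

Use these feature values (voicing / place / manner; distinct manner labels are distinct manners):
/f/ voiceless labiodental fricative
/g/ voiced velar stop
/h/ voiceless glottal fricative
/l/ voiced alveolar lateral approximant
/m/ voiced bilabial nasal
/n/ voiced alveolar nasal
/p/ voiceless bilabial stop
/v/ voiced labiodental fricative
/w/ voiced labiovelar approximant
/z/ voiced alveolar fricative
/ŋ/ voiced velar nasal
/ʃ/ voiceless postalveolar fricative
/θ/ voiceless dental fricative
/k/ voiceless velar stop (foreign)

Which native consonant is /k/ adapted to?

g

/g/ is closest: same manner (stop), place distance 0 (velar→velar), voicing differs (+1); total 1. Next closest is /ŋ/ at distance 5.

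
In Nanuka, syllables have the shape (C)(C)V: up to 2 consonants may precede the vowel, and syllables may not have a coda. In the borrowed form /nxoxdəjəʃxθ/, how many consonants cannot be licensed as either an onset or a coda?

Syllabifying with onset maximization leaves /ʃ/, /x/, /θ/ stranded (no codas are permitted; onsets may contain at most 2 consonants).

3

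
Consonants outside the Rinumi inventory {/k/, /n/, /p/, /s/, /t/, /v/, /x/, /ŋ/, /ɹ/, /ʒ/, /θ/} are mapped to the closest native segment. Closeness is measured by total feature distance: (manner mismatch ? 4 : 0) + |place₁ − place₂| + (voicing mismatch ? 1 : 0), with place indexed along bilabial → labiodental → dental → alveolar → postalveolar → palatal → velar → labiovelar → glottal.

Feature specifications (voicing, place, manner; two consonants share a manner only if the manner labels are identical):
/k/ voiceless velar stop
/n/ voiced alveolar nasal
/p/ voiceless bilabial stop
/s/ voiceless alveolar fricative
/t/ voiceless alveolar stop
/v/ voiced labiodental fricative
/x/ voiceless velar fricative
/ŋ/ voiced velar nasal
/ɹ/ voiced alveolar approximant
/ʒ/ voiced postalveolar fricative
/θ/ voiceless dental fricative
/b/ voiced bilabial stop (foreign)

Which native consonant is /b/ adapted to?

/p/ is closest: same manner (stop), place distance 0 (bilabial→bilabial), voicing differs (+1); total 1. Next closest is /t/ at distance 4.

p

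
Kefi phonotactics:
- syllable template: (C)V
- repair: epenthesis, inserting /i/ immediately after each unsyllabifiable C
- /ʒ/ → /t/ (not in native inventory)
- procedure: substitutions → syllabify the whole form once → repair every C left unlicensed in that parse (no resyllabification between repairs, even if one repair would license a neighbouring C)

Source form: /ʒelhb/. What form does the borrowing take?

Substitution: /ʒ/ → /t/, giving /telhb/.
Under (C)V, the unsyllabifiable consonants are /l/, /h/, /b/ (no codas are permitted; onsets are limited to one consonant).
Inserting the epenthetic vowel yields /l/ → /li/, /h/ → /hi/, /b/ → /bi/.

telihibi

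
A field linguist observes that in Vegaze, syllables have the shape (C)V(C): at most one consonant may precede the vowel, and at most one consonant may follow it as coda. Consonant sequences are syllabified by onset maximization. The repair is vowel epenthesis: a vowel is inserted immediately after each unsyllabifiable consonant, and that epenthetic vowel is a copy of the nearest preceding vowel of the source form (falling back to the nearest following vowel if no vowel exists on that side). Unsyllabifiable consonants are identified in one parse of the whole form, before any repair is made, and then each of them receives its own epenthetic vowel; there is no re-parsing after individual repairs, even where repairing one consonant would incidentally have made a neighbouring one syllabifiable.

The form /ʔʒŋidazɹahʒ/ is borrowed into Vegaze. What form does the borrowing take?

ʔiʒiŋidazɹahʒa

Syllabifying with onset maximization leaves /ʔ/, /ʒ/, /ʒ/ stranded (at most one coda consonant is licensed; onsets are limited to one consonant).
Epenthesis after each stranded consonant: /ʔ/ → /ʔi/, /ʒ/ → /ʒi/, /ʒ/ → /ʒa/.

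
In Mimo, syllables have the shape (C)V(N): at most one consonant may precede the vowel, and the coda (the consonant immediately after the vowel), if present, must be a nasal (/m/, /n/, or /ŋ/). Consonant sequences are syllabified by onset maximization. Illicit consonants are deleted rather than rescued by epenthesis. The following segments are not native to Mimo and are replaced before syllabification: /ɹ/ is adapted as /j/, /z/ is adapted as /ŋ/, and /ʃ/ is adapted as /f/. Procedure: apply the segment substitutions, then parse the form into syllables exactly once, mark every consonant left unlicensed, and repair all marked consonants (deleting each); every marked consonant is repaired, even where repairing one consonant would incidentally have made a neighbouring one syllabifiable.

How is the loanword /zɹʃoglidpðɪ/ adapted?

foliðɪ

Substitution: /z/ → /ŋ/, /ɹ/ → /j/, /ʃ/ → /f/, giving /ŋjfoglidpðɪ/.
Syllabifying with onset maximization leaves /ŋ/, /j/, /g/, /d/, /p/ stranded (only a nasal (/m/, /n/, or /ŋ/) is licensed in coda position; onsets are limited to one consonant).
Deleting the stranded consonants removes /ŋ/, /j/, /g/, /d/, /p/.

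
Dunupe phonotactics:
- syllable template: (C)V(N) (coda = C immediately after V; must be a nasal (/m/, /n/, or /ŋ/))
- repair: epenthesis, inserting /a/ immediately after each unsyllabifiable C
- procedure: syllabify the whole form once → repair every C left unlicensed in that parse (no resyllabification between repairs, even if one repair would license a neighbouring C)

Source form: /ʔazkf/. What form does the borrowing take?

Under (C)V(N), the unsyllabifiable consonants are /z/, /k/, /f/ (only a nasal (/m/, /n/, or /ŋ/) is licensed in coda position; onsets are limited to one consonant).
Inserting the epenthetic vowel yields /z/ → /za/, /k/ → /ka/, /f/ → /fa/.

ʔazakafa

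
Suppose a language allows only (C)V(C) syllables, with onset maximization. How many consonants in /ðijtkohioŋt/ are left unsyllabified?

2

Syllabifying with onset maximization leaves /t/, /t/ stranded (at most one coda consonant is licensed; onsets are limited to one consonant).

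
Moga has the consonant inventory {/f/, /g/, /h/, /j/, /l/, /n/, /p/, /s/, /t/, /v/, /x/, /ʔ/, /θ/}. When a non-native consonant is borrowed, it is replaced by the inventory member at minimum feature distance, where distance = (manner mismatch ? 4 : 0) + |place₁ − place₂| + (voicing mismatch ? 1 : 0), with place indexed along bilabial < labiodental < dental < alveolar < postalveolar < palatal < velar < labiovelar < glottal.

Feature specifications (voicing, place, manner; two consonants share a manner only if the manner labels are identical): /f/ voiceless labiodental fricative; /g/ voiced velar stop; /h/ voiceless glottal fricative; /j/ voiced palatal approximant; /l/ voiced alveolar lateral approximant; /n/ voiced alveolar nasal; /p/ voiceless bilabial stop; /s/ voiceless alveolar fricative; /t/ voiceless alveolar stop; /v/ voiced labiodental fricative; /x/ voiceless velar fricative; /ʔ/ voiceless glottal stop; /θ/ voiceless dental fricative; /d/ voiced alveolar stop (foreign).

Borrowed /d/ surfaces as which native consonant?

/t/ is closest: same manner (stop), place distance 0 (alveolar→alveolar), voicing differs (+1); total 1. Next closest is /g/ at distance 3.

t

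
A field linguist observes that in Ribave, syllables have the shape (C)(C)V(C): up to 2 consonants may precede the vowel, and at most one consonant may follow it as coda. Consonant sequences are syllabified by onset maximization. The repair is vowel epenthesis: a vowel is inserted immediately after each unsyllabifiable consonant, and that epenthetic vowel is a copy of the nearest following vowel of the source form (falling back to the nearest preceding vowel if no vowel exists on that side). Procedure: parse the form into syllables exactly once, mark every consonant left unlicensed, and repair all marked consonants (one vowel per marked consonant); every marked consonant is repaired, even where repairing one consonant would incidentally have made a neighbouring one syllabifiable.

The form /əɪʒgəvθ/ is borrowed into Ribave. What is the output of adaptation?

əɪʒgəvθə

Syllabifying with onset maximization leaves /θ/ stranded (at most one coda consonant is licensed; onsets may contain at most 2 consonants).
Epenthesis after each stranded consonant: /θ/ → /θə/.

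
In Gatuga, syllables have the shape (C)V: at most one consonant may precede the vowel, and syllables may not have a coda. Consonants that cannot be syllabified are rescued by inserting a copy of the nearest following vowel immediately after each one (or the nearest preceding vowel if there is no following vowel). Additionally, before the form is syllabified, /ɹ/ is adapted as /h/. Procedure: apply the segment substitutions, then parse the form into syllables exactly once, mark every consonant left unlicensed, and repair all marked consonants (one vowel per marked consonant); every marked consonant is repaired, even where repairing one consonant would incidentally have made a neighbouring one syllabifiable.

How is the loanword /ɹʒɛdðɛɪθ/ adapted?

Substitution: /ɹ/ → /h/, giving /hʒɛdðɛɪθ/.
Under (C)V, the unsyllabifiable consonants are /h/, /d/, /θ/ (no codas are permitted; onsets are limited to one consonant).
Each unlicensed consonant becomes the onset of a new syllable: /h/ → /hɛ/, /d/ → /dɛ/, /θ/ → /θɪ/.

hɛʒɛdɛðɛɪθɪ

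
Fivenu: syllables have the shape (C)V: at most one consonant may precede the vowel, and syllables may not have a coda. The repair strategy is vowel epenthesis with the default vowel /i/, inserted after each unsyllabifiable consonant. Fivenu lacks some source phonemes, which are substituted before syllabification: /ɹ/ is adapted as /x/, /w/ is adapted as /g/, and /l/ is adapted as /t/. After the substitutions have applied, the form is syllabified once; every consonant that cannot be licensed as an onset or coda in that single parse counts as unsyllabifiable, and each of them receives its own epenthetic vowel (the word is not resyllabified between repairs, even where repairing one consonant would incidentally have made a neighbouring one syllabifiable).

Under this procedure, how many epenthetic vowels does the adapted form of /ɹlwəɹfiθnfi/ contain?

After substitution the input is /xtgəxfiθnfi/.
The unsyllabifiable consonants are /x/, /t/, /x/, /θ/, /n/; each receives one epenthetic vowel.

5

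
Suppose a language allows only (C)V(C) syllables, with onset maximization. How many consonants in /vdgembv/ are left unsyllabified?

4

Syllabifying with onset maximization leaves /v/, /d/, /b/, /v/ stranded (at most one coda consonant is licensed; onsets are limited to one consonant).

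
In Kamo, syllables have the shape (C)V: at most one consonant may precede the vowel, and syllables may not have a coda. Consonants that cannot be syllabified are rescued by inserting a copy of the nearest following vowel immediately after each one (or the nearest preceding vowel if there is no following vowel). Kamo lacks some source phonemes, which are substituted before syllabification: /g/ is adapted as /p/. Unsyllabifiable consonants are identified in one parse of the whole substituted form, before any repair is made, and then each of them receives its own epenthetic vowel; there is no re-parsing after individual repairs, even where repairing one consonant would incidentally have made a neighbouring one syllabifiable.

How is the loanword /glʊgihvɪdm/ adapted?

pʊlʊpihɪvɪdɪmɪ

Substitution: /g/ → /p/, giving /plʊpihvɪdm/.
The consonants /p/, /h/, /d/, /m/ cannot be parsed into a legal (C)V syllable (no codas are permitted; onsets are limited to one consonant).
Epenthesis after each stranded consonant: /p/ → /pʊ/, /h/ → /hɪ/, /d/ → /dɪ/, /m/ → /mɪ/.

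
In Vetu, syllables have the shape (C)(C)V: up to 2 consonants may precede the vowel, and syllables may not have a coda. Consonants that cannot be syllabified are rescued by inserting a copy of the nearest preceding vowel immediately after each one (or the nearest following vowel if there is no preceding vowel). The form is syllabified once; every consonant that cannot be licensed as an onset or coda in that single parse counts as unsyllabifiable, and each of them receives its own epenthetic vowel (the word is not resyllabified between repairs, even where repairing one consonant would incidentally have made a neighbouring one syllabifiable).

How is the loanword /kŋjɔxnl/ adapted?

kɔŋjɔxɔnɔlɔ

Syllabifying with onset maximization leaves /k/, /x/, /n/, /l/ stranded (no codas are permitted; onsets may contain at most 2 consonants).
Each unlicensed consonant becomes the onset of a new syllable: /k/ → /kɔ/, /x/ → /xɔ/, /n/ → /nɔ/, /l/ → /lɔ/.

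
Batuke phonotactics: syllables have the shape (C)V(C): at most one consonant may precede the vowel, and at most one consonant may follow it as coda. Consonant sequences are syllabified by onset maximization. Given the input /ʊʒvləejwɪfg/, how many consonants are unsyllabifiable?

The consonants /v/, /g/ cannot be parsed into a legal (C)V(C) syllable (at most one coda consonant is licensed; onsets are limited to one consonant).

2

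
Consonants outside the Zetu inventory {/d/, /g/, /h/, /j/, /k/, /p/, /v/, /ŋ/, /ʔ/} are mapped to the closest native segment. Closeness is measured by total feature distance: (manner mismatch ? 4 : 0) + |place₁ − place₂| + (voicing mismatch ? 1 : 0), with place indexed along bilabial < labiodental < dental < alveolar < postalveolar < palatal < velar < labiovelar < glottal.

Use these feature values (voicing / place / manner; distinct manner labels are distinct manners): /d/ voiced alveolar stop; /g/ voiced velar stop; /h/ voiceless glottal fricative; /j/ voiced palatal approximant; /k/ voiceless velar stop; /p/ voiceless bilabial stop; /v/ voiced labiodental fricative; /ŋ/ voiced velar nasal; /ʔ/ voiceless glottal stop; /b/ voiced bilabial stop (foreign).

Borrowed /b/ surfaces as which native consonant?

/p/ is closest: same manner (stop), place distance 0 (bilabial→bilabial), voicing differs (+1); total 1. Next closest is /d/ at distance 3.

p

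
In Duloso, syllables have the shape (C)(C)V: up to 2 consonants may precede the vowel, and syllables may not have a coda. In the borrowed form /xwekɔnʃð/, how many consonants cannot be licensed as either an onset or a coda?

3

Under (C)(C)V, the unsyllabifiable consonants are /n/, /ʃ/, /ð/ (no codas are permitted; onsets may contain at most 2 consonants).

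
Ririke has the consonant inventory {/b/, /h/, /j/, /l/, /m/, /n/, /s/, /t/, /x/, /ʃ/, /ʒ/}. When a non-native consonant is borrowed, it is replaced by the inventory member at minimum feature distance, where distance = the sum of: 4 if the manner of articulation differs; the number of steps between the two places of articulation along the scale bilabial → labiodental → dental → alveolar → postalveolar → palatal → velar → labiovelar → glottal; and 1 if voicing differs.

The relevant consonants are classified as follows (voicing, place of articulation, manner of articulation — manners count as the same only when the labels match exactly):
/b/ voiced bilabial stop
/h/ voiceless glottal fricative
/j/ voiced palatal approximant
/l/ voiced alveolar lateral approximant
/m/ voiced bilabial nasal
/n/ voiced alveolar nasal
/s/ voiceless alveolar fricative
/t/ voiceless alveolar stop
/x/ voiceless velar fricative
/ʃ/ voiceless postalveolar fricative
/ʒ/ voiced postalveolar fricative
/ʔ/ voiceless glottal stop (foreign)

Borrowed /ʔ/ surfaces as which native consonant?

h

/h/ is closest: manner differs (stop→fricative, +4), place distance 0 (glottal→glottal), same voicing; total 4. Next closest is /t/ at distance 5.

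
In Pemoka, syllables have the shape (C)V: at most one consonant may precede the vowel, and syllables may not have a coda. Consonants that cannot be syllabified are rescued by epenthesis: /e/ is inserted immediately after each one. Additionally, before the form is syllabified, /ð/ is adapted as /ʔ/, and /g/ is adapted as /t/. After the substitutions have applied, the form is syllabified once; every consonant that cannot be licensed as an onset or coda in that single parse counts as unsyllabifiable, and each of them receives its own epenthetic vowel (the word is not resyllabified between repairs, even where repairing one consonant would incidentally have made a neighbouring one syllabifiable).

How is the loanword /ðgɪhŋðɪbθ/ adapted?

Substitution: /ð/ → /ʔ/, /g/ → /t/, giving /ʔtɪhŋʔɪbθ/.
The consonants /ʔ/, /h/, /ŋ/, /b/, /θ/ cannot be parsed into a legal (C)V syllable (no codas are permitted; onsets are limited to one consonant).
Inserting the epenthetic vowel yields /ʔ/ → /ʔe/, /h/ → /he/, /ŋ/ → /ŋe/, /b/ → /be/, /θ/ → /θe/.

ʔetɪheŋeʔɪbeθe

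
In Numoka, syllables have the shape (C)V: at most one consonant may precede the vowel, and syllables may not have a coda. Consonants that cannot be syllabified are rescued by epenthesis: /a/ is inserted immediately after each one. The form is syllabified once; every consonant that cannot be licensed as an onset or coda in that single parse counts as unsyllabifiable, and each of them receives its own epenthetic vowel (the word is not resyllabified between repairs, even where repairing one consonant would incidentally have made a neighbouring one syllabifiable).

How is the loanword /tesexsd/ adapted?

tesexasada

The consonants /x/, /s/, /d/ cannot be parsed into a legal (C)V syllable (no codas are permitted; onsets are limited to one consonant).
Each unlicensed consonant becomes the onset of a new syllable: /x/ → /xa/, /s/ → /sa/, /d/ → /da/.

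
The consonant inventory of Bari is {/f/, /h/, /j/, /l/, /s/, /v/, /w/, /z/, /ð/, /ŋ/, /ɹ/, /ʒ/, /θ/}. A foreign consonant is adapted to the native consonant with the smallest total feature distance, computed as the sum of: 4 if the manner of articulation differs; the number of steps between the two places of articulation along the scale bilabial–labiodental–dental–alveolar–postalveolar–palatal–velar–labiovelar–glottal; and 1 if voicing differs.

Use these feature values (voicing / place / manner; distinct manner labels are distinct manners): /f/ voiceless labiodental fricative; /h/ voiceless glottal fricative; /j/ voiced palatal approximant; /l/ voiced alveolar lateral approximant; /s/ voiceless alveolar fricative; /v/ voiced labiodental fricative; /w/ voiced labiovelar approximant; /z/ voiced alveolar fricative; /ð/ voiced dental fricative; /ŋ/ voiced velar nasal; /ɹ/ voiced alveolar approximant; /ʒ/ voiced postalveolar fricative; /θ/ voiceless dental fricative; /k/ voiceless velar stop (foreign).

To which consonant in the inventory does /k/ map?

ŋ

/ŋ/ is closest: manner differs (stop→nasal, +4), place distance 0 (velar→velar), voicing differs (+1); total 5. Next closest is /h/ at distance 6.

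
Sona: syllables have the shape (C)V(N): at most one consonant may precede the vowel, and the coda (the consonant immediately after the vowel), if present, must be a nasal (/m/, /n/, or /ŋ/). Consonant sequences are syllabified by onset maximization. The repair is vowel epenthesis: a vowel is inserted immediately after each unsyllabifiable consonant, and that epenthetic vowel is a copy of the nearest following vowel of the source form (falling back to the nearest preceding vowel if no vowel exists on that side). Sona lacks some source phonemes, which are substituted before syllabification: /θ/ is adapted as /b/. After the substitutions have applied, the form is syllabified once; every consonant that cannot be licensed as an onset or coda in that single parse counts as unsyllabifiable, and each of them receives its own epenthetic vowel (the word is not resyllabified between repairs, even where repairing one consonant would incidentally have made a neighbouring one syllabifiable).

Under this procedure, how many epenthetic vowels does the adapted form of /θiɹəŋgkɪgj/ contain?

After substitution the input is /biɹəŋgkɪgj/.
The unsyllabifiable consonants are /g/, /g/, /j/; each receives one epenthetic vowel.

3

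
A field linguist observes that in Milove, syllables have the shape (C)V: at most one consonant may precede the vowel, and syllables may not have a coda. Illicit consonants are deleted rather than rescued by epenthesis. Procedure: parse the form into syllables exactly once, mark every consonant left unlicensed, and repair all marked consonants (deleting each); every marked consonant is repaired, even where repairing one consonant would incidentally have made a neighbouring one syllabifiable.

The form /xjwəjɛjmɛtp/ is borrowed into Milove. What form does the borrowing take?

Under (C)V, the unsyllabifiable consonants are /x/, /j/, /j/, /t/, /p/ (no codas are permitted; onsets are limited to one consonant).
Deletion applies to /x/, /j/, /j/, /t/, /p/.

wəjɛmɛ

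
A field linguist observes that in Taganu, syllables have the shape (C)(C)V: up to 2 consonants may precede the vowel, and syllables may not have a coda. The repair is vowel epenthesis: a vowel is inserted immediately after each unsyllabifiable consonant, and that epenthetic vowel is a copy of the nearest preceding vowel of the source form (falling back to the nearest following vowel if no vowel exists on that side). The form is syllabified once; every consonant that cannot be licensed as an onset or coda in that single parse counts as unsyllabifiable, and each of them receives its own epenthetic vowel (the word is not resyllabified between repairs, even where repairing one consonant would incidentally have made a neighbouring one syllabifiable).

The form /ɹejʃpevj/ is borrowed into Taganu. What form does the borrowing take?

ɹejeʃpeveje

Under (C)(C)V, the unsyllabifiable consonants are /j/, /v/, /j/ (no codas are permitted; onsets may contain at most 2 consonants).
Each unlicensed consonant becomes the onset of a new syllable: /j/ → /je/, /v/ → /ve/, /j/ → /je/.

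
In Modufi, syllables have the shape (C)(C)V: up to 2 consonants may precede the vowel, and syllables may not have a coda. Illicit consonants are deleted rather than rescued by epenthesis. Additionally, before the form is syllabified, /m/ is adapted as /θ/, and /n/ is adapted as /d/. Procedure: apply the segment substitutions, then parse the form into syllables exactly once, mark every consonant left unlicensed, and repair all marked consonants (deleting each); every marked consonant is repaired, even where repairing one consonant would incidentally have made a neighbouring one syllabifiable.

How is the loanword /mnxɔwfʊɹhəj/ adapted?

dxɔwfʊɹhə

Substitution: /m/ → /θ/, /n/ → /d/, giving /θdxɔwfʊɹhəj/.
The consonants /θ/, /j/ cannot be parsed into a legal (C)(C)V syllable (no codas are permitted; onsets may contain at most 2 consonants).
Deleting the stranded consonants removes /θ/, /j/.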